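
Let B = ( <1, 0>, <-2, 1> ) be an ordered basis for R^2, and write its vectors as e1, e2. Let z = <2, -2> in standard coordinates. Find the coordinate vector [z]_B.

<-2, -2>

Write z = c_1 e1 + c_2 e2 and solve for the c_i.
System: c_1 - 2c_2 = 2, 0c_1 + c_2 = -2; solving gives c_1 = -2, c_2 = -2.
Check: -2e1 - 2e2 = <2, -2>.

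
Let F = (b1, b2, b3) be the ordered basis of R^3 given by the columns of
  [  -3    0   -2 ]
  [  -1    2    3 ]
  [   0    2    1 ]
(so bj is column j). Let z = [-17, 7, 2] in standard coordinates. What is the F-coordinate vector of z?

[3, -1, 4]

Write z = c_1 b1 + ... + c_3 b3 and solve for the c_i.
Solving this 3x3 system gives c = (3, -1, 4).
Check: 3b1 - b2 + 4b3 = [-17, 7, 2].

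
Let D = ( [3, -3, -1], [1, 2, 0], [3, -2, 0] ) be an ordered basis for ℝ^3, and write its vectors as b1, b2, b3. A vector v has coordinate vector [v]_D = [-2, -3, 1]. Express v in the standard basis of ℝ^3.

[-6, -2, 2]

v = M [v]_D, where M has columns b1, ..., b3.
Carrying out the matrix-vector product, v = [-6, -2, 2].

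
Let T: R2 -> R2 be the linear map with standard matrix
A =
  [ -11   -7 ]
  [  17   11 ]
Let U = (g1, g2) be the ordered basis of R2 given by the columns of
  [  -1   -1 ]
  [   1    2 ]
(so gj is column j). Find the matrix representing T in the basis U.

[[-2, 1], [-2, 2]]

With P the matrix whose columns are g1, g2, [T]_U = P^(-1) A P.
Column by column: T(g1) = A g1 = (4, -6); its U-coordinates (-2, -2) give column 1.
Continuing for each basis vector yields [T]_U = [[-2, 1], [-2, 2]].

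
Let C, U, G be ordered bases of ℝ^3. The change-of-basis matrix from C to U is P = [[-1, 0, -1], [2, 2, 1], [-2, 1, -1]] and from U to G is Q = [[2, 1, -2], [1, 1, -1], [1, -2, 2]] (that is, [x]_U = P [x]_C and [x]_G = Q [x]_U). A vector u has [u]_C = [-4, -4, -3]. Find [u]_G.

Composing the changes, [u]_G = Q P [u]_C.
Q P = [[4, 0, 1], [3, 1, 1], [-9, -2, -5]]; applying this to [-4, -4, -3] gives [-19, -19, 59].

[-19, -19, 59]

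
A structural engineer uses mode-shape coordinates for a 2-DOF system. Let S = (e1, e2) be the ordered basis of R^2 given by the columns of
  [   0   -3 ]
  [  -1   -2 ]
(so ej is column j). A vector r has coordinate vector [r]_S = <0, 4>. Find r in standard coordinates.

<-12, -8>

r = M [r]_S, where M has columns e1, e2.
Carrying out the matrix-vector product, r = <-12, -8>.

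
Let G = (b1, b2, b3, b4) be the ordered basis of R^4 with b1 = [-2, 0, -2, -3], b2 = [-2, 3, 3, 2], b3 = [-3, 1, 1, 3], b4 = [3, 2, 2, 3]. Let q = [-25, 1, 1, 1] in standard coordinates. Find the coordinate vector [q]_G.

[0, 2, 3, -4]

[q]_G is the unique c with M c = q, where M has columns b1, ..., b4.
Gaussian elimination on [M | q] yields c = (0, 2, 3, -4).
Check: 0·b1 + 2b2 + 3b3 - 4b4 = [-25, 1, 1, 1].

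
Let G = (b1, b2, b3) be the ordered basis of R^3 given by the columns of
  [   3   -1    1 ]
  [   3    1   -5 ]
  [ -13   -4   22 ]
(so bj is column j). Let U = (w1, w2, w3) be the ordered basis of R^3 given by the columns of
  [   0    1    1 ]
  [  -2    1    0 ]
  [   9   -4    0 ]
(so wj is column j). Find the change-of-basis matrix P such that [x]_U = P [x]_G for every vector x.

[[-1, 0, 2], [1, 1, -1], [2, -2, 2]]

Take x = bj: its G-coordinates are the j-th standard unit vector, so P e_j — column j of P — equals [bj]_U.
b1 = -w1 + w2 + 2w3, giving column 1 = [-1, 1, 2]; repeating for each j gives P = [[-1, 0, 2], [1, 1, -1], [2, -2, 2]].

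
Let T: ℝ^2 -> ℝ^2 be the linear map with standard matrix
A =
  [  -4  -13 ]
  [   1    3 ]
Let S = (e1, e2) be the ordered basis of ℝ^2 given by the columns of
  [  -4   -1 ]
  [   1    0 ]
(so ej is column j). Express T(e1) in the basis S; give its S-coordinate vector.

Column 1 of [T]_S is the S-coordinate vector of T(e1).
In standard coordinates T(e1) = A e1 = <3, -1>.
Converting to S: <3, -1> = -e1 + e2, so the coordinate vector is <-1, 1>.

<-1, 1>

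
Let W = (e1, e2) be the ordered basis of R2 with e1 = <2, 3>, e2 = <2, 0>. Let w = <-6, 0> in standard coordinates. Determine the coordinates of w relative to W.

<0, -3>

We seek scalars with c_1 e1 + c_2 e2 = w; equivalently solve M c = w where the columns of M are e1, e2.
System: 2c_1 + 2c_2 = -6, 3c_1 + 0c_2 = 0; solving gives c_1 = 0, c_2 = -3.
Check: 0·e1 - 3e2 = <-6, 0>.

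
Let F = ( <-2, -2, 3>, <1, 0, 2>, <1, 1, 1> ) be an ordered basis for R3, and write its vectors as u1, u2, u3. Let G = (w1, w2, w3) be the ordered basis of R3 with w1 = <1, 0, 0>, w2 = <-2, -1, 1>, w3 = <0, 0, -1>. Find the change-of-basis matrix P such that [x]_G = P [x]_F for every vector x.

Column j of P is [uj]_G, since P maps F-coordinates to G-coordinates.
Expressing u1 in G: u1 = 2w1 + 2w2 - w3, so column 1 of P is <2, 2, -1>.
Doing the same for each uj gives P = [[2, 1, -1], [2, 0, -1], [-1, -2, -2]].

[[2, 1, -1], [2, 0, -1], [-1, -2, -2]]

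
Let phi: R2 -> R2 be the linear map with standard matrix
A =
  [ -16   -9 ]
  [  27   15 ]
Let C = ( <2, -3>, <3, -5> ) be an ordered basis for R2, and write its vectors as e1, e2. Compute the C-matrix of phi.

[[2, 3], [-3, -3]]

With P the matrix whose columns are e1, e2, [phi]_C = P^(-1) A P.
Column by column: phi(e1) = A e1 = <-5, 9>; its C-coordinates <2, -3> give column 1.
Continuing for each basis vector yields [phi]_C = [[2, 3], [-3, -3]].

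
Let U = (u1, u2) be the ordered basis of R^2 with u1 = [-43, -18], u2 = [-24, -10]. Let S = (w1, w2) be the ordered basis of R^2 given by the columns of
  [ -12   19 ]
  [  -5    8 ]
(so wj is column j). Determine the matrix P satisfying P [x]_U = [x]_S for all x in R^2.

Take x = uj: its U-coordinates are the j-th standard unit vector, so P e_j — column j of P — equals [uj]_S.
u1 = 2w1 - w2, giving column 1 = [2, -1]; repeating for each j gives P = [[2, 2], [-1, 0]].

[[2, 2], [-1, 0]]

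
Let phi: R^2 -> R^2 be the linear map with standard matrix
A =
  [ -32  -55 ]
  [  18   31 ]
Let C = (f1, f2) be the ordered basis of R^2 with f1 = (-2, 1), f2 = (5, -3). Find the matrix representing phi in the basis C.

[[-2, 0], [1, 1]]

The j-th column of [phi]_C is [phi(fj)]_C.
phi(f1) = A f1 = (9, -5) = -2f1 + f2, so column 1 is (-2, 1).
Repeating for f2 and assembling the columns gives [[-2, 0], [1, 1]].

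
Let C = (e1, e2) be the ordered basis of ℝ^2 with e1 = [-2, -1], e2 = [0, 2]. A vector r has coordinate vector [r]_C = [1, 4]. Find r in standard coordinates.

By definition r = e1 + 4e2.
Summing componentwise gives [-2, 7].

[-2, 7]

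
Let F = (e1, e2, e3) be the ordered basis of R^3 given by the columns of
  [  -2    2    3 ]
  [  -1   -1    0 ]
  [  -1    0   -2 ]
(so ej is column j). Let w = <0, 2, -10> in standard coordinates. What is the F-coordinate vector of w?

[w]_F is the unique c with M c = w, where M has columns e1, ..., e3.
Gaussian elimination on [M | w] yields c = (2, -4, 4).
Check: 2e1 - 4e2 + 4e3 = <0, 2, -10>.

<2, -4, 4>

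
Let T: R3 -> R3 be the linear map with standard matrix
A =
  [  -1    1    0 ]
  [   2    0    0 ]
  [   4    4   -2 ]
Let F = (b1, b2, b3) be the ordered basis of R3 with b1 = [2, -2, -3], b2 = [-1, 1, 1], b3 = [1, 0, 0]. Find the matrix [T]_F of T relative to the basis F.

Let P have columns b1, ..., b3. Then [T]_F = P^(-1) A P.
Here det P = 1, so P^(-1) is integer; computing A P first and then P^(-1)(A P) gives [[-2, 0, -2], [0, -2, -2], [0, 0, 1]].

[[-2, 0, -2], [0, -2, -2], [0, 0, 1]]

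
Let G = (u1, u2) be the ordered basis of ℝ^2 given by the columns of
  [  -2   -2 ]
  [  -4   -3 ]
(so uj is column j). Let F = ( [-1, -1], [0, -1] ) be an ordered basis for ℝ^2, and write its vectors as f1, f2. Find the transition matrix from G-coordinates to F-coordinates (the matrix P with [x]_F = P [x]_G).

Column j of P is [uj]_F, since P maps G-coordinates to F-coordinates.
Expressing u1 in F: u1 = 2f1 + 2f2, so column 1 of P is [2, 2].
Doing the same for each uj gives P = [[2, 2], [2, 1]].

[[2, 2], [2, 1]]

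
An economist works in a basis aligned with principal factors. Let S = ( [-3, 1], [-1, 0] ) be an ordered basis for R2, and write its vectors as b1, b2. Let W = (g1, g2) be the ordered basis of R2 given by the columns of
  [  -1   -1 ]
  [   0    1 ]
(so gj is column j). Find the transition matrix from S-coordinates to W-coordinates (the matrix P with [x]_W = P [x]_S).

[[2, 1], [1, 0]]

Let M have columns bj and N have columns gj. Then for every x, N [x]_W = x = M [x]_S, so P = N^(-1) M.
Since det N = -1, N^(-1) has integer entries; multiplying gives P = [[2, 1], [1, 0]].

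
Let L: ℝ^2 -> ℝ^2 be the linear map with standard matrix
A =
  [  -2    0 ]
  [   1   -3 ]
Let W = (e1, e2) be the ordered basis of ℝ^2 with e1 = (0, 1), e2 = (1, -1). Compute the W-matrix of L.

[[-3, 2], [0, -2]]

With P the matrix whose columns are e1, e2, [L]_W = P^(-1) A P.
Column by column: L(e1) = A e1 = (0, -3); its W-coordinates (-3, 0) give column 1.
Continuing for each basis vector yields [L]_W = [[-3, 2], [0, -2]].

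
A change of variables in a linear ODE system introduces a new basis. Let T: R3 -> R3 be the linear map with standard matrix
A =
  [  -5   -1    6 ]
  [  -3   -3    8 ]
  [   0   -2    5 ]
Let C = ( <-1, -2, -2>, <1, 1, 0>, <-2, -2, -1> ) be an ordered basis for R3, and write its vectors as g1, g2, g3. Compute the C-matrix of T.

Let P have columns g1, ..., g3. Then [T]_C = P^(-1) A P.
Here det P = -1, so P^(-1) is integer; computing A P first and then P^(-1)(A P) gives [[2, 0, 2], [1, -2, 2], [2, 2, -3]].

[[2, 0, 2], [1, -2, 2], [2, 2, -3]]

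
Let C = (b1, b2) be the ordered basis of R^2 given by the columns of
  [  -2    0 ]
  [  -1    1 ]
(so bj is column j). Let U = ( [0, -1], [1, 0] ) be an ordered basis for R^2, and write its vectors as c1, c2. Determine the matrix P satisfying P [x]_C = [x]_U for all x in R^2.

[[1, -1], [-2, 0]]

Column j of P is [bj]_U, since P maps C-coordinates to U-coordinates.
Expressing b1 in U: b1 = c1 - 2c2, so column 1 of P is [1, -2].
Doing the same for each bj gives P = [[1, -1], [-2, 0]].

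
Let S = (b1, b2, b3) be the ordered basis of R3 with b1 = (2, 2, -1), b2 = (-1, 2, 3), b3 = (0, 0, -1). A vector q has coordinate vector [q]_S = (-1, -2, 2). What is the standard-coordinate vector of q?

(0, -6, -7)

The coordinates say q = -b1 - 2b2 + 2b3; adding the scaled basis vectors gives (0, -6, -7).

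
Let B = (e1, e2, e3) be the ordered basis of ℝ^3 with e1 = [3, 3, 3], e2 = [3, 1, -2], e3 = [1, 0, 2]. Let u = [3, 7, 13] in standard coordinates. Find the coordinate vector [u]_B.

[3, -2, 0]

[u]_B is the unique c with M c = u, where M has columns e1, ..., e3.
Solving this 3x3 system gives c = (3, -2, 0).
Check: 3e1 - 2e2 + 0·e3 = [3, 7, 13].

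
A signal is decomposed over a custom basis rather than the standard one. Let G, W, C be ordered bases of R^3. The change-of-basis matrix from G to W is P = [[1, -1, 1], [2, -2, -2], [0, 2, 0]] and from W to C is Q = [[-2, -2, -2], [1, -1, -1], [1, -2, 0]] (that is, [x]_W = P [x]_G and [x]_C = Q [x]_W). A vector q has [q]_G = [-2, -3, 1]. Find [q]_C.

[8, 8, 2]

Apply P to get W-coordinates [2, 0, -6], then Q to get C-coordinates.
The result is [q]_C = [8, 8, 2].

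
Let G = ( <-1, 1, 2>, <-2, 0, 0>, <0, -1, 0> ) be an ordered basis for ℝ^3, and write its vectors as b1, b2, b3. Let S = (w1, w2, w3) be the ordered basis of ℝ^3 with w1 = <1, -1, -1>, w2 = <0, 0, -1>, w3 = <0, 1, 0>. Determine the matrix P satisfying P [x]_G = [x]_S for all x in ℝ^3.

Let M have columns bj and N have columns wj. Then for every x, N [x]_S = x = M [x]_G, so P = N^(-1) M.
Since det N = 1, N^(-1) has integer entries; multiplying gives P = [[-1, -2, 0], [-1, 2, 0], [0, -2, -1]].

[[-1, -2, 0], [-1, 2, 0], [0, -2, -1]]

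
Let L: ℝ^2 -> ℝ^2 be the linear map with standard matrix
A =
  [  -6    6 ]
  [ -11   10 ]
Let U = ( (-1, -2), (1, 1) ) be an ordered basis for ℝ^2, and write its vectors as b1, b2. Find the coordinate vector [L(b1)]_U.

Column 1 of [L]_U is the U-coordinate vector of L(b1).
In standard coordinates L(b1) = A b1 = (-6, -9).
Converting to U: (-6, -9) = 3b1 - 3b2, so the coordinate vector is (3, -3).

(3, -3)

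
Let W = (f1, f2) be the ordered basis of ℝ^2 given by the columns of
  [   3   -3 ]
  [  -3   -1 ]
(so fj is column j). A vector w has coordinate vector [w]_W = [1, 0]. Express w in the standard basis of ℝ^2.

[3, -3]

By definition w = f1 + 0·f2.
Summing componentwise gives [3, -3].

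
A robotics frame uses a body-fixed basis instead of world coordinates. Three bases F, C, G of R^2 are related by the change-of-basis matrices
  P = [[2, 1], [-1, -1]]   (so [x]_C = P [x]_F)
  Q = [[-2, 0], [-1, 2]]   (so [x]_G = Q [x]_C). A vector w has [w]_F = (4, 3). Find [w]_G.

(-22, -25)

Apply P to get C-coordinates (11, -7), then Q to get G-coordinates.
The result is [w]_G = (-22, -25).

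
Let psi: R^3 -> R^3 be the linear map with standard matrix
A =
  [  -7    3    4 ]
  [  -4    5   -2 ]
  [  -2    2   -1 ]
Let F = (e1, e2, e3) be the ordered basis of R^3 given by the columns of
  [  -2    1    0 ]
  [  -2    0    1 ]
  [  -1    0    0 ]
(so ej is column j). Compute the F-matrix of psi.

Let P have columns e1, ..., e3. Then [psi]_F = P^(-1) A P.
Here det P = -1, so P^(-1) is integer; computing A P first and then P^(-1)(A P) gives [[-1, 2, -2], [2, -3, -1], [-2, 0, 1]].

[[-1, 2, -2], [2, -3, -1], [-2, 0, 1]]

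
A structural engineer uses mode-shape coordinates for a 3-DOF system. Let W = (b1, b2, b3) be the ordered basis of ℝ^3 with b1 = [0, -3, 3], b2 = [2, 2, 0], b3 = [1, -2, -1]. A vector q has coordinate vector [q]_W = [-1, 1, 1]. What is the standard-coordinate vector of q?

[3, 3, -4]

q = M [q]_W, where M has columns b1, ..., b3.
Carrying out the matrix-vector product, q = [3, 3, -4].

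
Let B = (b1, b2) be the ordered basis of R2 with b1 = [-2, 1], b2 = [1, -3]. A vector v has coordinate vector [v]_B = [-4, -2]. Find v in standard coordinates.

[6, 2]

By definition v = -4b1 - 2b2.
Summing componentwise gives [6, 2].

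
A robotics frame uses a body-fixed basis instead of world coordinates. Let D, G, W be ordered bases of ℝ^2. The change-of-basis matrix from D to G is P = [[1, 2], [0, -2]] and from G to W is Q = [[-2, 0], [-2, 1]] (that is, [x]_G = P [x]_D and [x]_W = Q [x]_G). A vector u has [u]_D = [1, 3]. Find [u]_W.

Apply P to get G-coordinates [7, -6], then Q to get W-coordinates.
The result is [u]_W = [-14, -20].

[-14, -20]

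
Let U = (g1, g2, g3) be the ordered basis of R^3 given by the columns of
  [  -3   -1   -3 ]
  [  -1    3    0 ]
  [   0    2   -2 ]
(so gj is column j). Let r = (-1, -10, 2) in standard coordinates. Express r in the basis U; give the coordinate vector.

(4, -2, -3)

Write r = c_1 g1 + ... + c_3 g3 and solve for the c_i.
Solving this 3x3 system gives c = (4, -2, -3).
Check: 4g1 - 2g2 - 3g3 = (-1, -10, 2).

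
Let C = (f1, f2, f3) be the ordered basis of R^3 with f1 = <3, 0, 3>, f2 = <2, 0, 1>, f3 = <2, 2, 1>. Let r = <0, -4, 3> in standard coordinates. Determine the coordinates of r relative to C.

[r]_C is the unique c with M c = r, where M has columns f1, ..., f3.
Solving this 3x3 system gives c = (2, -1, -2).
Check: 2f1 - f2 - 2f3 = <0, -4, 3>.

<2, -1, -2>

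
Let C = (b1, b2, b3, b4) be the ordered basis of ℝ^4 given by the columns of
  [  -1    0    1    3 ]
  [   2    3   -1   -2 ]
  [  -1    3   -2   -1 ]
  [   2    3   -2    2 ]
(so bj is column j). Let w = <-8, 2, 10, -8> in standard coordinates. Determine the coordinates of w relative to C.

We seek scalars with c_1 b1 + ... + c_4 b4 = w; equivalently solve M c = w where the columns of M are b1, ..., b4.
Gaussian elimination on [M | w] yields c = (-3, 0, -2, -3).
Check: -3b1 + 0·b2 - 2b3 - 3b4 = <-8, 2, 10, -8>.

<-3, 0, -2, -3>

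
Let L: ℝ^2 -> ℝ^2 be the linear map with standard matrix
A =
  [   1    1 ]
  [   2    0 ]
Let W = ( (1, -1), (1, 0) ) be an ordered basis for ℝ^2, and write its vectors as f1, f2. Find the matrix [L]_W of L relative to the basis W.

With P the matrix whose columns are f1, f2, [L]_W = P^(-1) A P.
Column by column: L(f1) = A f1 = (0, 2); its W-coordinates (-2, 2) give column 1.
Continuing for each basis vector yields [L]_W = [[-2, -2], [2, 3]].

[[-2, -2], [2, 3]]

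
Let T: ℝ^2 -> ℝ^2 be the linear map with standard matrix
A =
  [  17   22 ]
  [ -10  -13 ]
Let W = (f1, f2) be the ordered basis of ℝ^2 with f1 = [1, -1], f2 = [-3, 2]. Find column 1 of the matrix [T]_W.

[1, 2]

Compute T(f1) = A f1 = [-5, 3] in standard coordinates.
Then write this in W-coordinates: solve for y in y_1 f1 + y_2 f2 = [-5, 3].
This gives y = [1, 2], which is column 1 of [T]_W.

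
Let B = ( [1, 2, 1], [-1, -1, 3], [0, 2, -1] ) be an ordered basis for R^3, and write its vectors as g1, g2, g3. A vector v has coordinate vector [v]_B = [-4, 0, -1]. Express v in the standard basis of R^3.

By definition v = -4g1 + 0·g2 - g3.
Summing componentwise gives [-4, -10, -3].

[-4, -10, -3]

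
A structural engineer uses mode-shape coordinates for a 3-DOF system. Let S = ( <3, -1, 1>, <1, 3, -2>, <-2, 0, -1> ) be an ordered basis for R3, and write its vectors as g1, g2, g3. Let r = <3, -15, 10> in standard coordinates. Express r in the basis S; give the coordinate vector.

We seek scalars with c_1 g1 + ... + c_3 g3 = r; equivalently solve M c = r where the columns of M are g1, ..., g3.
Row-reducing the augmented matrix [M | r] gives c = (3, -4, 1).
Check: 3g1 - 4g2 + g3 = <3, -15, 10>.

<3, -4, 1>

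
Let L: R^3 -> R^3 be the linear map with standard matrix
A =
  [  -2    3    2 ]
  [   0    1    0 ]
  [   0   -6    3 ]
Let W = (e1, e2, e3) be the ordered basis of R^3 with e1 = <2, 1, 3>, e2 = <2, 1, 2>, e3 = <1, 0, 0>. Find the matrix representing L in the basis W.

[[1, -2, 0], [0, 3, 0], [3, 1, -2]]

With P the matrix whose columns are e1, ..., e3, [L]_W = P^(-1) A P.
Column by column: L(e1) = A e1 = <5, 1, 3>; its W-coordinates <1, 0, 3> give column 1.
Continuing for each basis vector yields [L]_W = [[1, -2, 0], [0, 3, 0], [3, 1, -2]].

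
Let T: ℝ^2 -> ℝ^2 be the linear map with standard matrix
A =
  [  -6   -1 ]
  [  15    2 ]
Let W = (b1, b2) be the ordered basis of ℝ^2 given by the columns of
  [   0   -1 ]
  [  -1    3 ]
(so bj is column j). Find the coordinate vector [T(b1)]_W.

Compute T(b1) = A b1 = (1, -2) in standard coordinates.
Then write this in W-coordinates: solve for y in y_1 b1 + y_2 b2 = (1, -2).
This gives y = (-1, -1), which is column 1 of [T]_W.

(-1, -1)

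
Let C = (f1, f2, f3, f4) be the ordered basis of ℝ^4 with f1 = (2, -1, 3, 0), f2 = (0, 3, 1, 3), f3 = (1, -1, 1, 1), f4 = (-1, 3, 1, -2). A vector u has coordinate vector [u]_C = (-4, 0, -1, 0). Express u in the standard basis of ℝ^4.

The coordinates say u = -4f1 + 0·f2 - f3 + 0·f4; adding the scaled basis vectors gives (-9, 5, -13, -1).

(-9, 5, -13, -1)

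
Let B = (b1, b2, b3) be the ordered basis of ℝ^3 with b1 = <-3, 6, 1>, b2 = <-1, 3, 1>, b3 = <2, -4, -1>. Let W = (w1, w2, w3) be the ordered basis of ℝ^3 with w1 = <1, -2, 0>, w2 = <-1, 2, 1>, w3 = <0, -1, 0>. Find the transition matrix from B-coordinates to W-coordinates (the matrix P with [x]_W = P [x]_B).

[[-2, 0, 1], [1, 1, -1], [0, -1, 0]]

Let M have columns bj and N have columns wj. Then for every x, N [x]_W = x = M [x]_B, so P = N^(-1) M.
Since det N = 1, N^(-1) has integer entries; multiplying gives P = [[-2, 0, 1], [1, 1, -1], [0, -1, 0]].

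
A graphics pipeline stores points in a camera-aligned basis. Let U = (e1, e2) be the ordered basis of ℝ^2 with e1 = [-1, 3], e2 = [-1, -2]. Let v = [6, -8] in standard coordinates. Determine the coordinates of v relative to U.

[-4, -2]

Write v = c_1 e1 + c_2 e2 and solve for the c_i.
System: -c_1 - c_2 = 6, 3c_1 - 2c_2 = -8; solving gives c_1 = -4, c_2 = -2.
Check: -4e1 - 2e2 = [6, -8].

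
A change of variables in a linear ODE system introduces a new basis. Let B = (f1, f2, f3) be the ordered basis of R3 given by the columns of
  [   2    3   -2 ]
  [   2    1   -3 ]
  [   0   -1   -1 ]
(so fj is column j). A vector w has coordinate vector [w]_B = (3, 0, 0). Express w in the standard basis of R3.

w = M [w]_B, where M has columns f1, ..., f3.
Carrying out the matrix-vector product, w = (6, 6, 0).

(6, 6, 0)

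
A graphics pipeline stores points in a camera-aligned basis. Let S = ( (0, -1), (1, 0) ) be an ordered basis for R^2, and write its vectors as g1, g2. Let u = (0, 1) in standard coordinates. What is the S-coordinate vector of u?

We seek scalars with c_1 g1 + c_2 g2 = u; equivalently solve M c = u where the columns of M are g1, g2.
System: 0c_1 + c_2 = 0, -c_1 + 0c_2 = 1; solving gives c_1 = -1, c_2 = 0.
Check: -g1 + 0·g2 = (0, 1).

(-1, 0)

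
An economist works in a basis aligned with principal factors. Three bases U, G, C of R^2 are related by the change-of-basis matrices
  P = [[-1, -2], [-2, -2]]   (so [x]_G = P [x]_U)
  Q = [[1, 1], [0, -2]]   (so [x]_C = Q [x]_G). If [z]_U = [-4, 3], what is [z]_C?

[0, -4]

Apply P to get G-coordinates [-2, 2], then Q to get C-coordinates.
The result is [z]_C = [0, -4].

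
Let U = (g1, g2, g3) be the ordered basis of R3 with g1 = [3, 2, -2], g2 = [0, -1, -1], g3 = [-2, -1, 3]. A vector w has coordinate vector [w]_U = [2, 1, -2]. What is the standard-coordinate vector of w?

[10, 5, -11]

The coordinates say w = 2g1 + g2 - 2g3; adding the scaled basis vectors gives [10, 5, -11].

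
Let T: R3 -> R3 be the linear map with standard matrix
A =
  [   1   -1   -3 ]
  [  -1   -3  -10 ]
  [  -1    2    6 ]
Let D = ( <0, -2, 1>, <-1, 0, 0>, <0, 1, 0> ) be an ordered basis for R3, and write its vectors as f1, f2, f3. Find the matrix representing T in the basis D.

Let P have columns f1, ..., f3. Then [T]_D = P^(-1) A P.
Here det P = -1, so P^(-1) is integer; computing A P first and then P^(-1)(A P) gives [[2, 1, 2], [1, 1, 1], [0, 3, 1]].

[[2, 1, 2], [1, 1, 1], [0, 3, 1]]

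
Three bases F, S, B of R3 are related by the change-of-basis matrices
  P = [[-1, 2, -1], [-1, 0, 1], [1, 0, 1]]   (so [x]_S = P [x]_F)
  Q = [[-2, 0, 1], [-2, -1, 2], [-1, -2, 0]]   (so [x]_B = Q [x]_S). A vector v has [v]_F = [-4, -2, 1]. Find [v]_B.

[-1, -9, -9]

First [v]_S = P [v]_F = [-1, 5, -3].
Then [v]_B = Q [v]_S = [-1, -9, -9].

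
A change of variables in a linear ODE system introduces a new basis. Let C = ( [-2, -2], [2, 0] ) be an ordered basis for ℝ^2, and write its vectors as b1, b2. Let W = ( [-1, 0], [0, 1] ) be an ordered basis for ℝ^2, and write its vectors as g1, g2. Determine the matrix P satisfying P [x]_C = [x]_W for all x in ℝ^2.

Let M have columns bj and N have columns gj. Then for every x, N [x]_W = x = M [x]_C, so P = N^(-1) M.
Since det N = -1, N^(-1) has integer entries; multiplying gives P = [[2, -2], [-2, 0]].

[[2, -2], [-2, 0]]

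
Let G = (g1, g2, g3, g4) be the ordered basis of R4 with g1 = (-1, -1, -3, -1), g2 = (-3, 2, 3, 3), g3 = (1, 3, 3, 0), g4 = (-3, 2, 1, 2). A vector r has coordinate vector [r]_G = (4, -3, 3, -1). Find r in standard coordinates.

(11, -3, -13, -15)

r = M [r]_G, where M has columns g1, ..., g4.
Carrying out the matrix-vector product, r = (11, -3, -13, -15).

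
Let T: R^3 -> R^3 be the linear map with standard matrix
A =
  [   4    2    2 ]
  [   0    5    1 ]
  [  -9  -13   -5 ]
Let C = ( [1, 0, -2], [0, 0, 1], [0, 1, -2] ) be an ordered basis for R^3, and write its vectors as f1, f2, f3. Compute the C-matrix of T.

The j-th column of [T]_C is [T(fj)]_C.
T(f1) = A f1 = [0, -2, 1] = 0·f1 - 3f2 - 2f3, so column 1 is [0, -3, -2].
Repeating for f2, f3 and assembling the columns gives [[0, 2, -2], [-3, 1, -1], [-2, 1, 3]].

[[0, 2, -2], [-3, 1, -1], [-2, 1, 3]]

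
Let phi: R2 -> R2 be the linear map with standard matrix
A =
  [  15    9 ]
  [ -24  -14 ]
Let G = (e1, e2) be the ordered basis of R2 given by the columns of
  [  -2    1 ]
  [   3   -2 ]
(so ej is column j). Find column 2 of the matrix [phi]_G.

Compute phi(e2) = A e2 = [-3, 4] in standard coordinates.
Then write this in G-coordinates: solve for y in y_1 e1 + y_2 e2 = [-3, 4].
This gives y = [2, 1], which is column 2 of [phi]_G.

[2, 1]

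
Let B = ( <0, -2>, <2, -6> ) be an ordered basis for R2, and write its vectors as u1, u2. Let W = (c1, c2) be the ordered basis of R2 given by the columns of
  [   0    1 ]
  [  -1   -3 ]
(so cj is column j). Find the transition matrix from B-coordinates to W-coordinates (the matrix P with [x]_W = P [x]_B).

[[2, 0], [0, 2]]

Take x = uj: its B-coordinates are the j-th standard unit vector, so P e_j — column j of P — equals [uj]_W.
u1 = 2c1 + 0·c2, giving column 1 = <2, 0>; repeating for each j gives P = [[2, 0], [0, 2]].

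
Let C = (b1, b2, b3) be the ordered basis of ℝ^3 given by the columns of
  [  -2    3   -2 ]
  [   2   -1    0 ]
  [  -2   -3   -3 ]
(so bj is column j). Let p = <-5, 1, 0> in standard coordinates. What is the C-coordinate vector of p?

<0, -1, 1>

[p]_C is the unique c with M c = p, where M has columns b1, ..., b3.
Gaussian elimination on [M | p] yields c = (0, -1, 1).
Check: 0·b1 - b2 + b3 = <-5, 1, 0>.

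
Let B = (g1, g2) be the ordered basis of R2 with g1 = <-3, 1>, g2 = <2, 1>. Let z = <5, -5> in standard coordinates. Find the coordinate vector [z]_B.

[z]_B is the unique c with M c = z, where M has columns g1, g2.
System: -3c_1 + 2c_2 = 5, c_1 + c_2 = -5; solving gives c_1 = -3, c_2 = -2.
Check: -3g1 - 2g2 = <5, -5>.

<-3, -2>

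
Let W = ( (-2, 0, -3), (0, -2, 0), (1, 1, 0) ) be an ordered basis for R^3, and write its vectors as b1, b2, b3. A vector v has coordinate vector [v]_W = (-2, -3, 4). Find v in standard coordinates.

The coordinates say v = -2b1 - 3b2 + 4b3; adding the scaled basis vectors gives (8, 10, 6).

(8, 10, 6)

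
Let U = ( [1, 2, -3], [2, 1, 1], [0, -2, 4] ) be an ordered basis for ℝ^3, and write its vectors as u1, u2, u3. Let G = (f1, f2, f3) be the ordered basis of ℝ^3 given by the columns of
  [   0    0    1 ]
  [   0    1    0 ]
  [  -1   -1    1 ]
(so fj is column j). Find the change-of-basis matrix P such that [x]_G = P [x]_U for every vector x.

[[2, 0, -2], [2, 1, -2], [1, 2, 0]]

Column j of P is [uj]_G, since P maps U-coordinates to G-coordinates.
Expressing u1 in G: u1 = 2f1 + 2f2 + f3, so column 1 of P is [2, 2, 1].
Doing the same for each uj gives P = [[2, 0, -2], [2, 1, -2], [1, 2, 0]].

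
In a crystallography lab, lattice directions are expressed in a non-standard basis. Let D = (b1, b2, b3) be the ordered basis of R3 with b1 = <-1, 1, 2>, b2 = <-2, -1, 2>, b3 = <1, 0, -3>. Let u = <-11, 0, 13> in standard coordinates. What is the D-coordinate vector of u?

<4, 4, 1>

[u]_D is the unique c with M c = u, where M has columns b1, ..., b3.
Solving this 3x3 system gives c = (4, 4, 1).
Check: 4b1 + 4b2 + b3 = <-11, 0, 13>.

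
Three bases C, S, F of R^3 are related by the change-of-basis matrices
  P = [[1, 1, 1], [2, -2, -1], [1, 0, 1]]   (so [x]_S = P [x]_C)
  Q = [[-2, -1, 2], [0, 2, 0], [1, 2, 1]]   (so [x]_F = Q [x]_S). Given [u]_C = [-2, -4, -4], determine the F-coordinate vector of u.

[0, 16, 0]

First [u]_S = P [u]_C = [-10, 8, -6].
Then [u]_F = Q [u]_S = [0, 16, 0].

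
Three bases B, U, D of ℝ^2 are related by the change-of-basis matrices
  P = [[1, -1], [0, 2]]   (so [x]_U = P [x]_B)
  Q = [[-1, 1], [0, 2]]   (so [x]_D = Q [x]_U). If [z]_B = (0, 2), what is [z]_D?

(6, 8)

Composing the changes, [z]_D = Q P [z]_B.
Q P = [[-1, 3], [0, 4]]; applying this to (0, 2) gives (6, 8).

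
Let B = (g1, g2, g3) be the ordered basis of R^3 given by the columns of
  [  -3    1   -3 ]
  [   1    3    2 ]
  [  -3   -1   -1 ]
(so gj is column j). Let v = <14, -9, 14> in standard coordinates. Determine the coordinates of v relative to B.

Write v = c_1 g1 + ... + c_3 g3 and solve for the c_i.
Gaussian elimination on [M | v] yields c = (-4, -1, -1).
Check: -4g1 - g2 - g3 = <14, -9, 14>.

<-4, -1, -1>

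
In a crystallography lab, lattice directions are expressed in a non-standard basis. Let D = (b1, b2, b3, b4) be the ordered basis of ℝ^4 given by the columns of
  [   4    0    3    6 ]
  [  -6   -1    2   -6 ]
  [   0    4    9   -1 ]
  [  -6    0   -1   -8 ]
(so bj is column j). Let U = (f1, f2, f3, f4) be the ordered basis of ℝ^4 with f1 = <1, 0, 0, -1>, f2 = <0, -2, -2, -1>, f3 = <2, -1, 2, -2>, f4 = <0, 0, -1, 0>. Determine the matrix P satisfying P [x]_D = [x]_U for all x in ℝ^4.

Column j of P is [bj]_U, since P maps D-coordinates to U-coordinates.
Expressing b1 in U: b1 = 0·f1 + 2f2 + 2f3 + 0·f4, so column 1 of P is <0, 2, 2, 0>.
Doing the same for each bj gives P = [[0, -2, -1, 2], [2, 0, -2, 2], [2, 1, 2, 2], [0, -2, -1, 1]].

[[0, -2, -1, 2], [2, 0, -2, 2], [2, 1, 2, 2], [0, -2, -1, 1]]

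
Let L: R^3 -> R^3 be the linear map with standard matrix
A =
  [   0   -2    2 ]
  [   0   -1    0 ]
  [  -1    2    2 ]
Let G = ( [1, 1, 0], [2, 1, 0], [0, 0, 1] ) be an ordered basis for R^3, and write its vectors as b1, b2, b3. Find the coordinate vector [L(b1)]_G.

[0, -1, 1]

Column 1 of [L]_G is the G-coordinate vector of L(b1).
In standard coordinates L(b1) = A b1 = [-2, -1, 1].
Converting to G: [-2, -1, 1] = 0·b1 - b2 + b3, so the coordinate vector is [0, -1, 1].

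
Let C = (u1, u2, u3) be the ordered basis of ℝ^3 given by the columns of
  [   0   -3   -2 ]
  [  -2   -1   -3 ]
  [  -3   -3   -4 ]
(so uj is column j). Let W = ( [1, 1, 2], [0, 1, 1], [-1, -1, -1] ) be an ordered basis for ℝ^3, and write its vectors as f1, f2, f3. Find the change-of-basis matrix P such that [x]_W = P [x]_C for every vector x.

Take x = uj: its C-coordinates are the j-th standard unit vector, so P e_j — column j of P — equals [uj]_W.
u1 = -f1 - 2f2 - f3, giving column 1 = [-1, -2, -1]; repeating for each j gives P = [[-1, -2, -1], [-2, 2, -1], [-1, 1, 1]].

[[-1, -2, -1], [-2, 2, -1], [-1, 1, 1]]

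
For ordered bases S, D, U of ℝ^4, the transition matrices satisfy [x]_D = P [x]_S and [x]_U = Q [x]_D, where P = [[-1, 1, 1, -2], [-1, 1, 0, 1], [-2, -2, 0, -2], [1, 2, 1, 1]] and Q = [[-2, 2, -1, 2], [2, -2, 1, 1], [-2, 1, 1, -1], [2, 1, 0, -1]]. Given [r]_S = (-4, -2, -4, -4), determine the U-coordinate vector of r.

(-68, 20, 22, 26)

Composing the changes, [r]_U = Q P [r]_S.
Q P = [[4, 6, 0, 10], [-1, 0, 3, -7], [-2, -5, -3, 2], [-4, 1, 1, -4]]; applying this to (-4, -2, -4, -4) gives (-68, 20, 22, 26).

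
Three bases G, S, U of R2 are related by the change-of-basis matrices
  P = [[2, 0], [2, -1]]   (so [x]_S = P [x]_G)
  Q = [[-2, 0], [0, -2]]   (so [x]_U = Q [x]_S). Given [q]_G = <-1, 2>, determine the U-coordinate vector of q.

Composing the changes, [q]_U = Q P [q]_G.
Q P = [[-4, 0], [-4, 2]]; applying this to <-1, 2> gives <4, 8>.

<4, 8>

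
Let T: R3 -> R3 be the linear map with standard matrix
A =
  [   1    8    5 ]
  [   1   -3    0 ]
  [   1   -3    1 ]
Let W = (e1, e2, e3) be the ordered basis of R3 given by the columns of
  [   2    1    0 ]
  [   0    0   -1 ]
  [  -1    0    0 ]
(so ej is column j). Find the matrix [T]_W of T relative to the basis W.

[[-1, -1, -3], [-1, 3, -2], [-2, -1, -3]]

Let P have columns e1, ..., e3. Then [T]_W = P^(-1) A P.
Here det P = 1, so P^(-1) is integer; computing A P first and then P^(-1)(A P) gives [[-1, -1, -3], [-1, 3, -2], [-2, -1, -3]].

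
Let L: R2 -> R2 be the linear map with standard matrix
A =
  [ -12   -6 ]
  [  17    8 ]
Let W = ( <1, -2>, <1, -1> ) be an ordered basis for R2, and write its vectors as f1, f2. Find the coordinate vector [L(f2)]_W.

<-3, -3>

Compute L(f2) = A f2 = <-6, 9> in standard coordinates.
Then write this in W-coordinates: solve for y in y_1 f1 + y_2 f2 = <-6, 9>.
This gives y = <-3, -3>, which is column 2 of [L]_W.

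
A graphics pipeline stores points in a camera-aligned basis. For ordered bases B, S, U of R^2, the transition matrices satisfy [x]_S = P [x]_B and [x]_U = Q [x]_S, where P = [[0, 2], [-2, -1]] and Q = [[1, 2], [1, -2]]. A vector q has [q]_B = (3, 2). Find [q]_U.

(-12, 20)

Apply P to get S-coordinates (4, -8), then Q to get U-coordinates.
The result is [q]_U = (-12, 20).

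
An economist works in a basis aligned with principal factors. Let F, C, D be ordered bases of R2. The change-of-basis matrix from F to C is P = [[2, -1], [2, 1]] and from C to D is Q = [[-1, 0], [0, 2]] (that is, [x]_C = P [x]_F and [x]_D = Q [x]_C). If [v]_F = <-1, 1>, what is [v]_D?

Composing the changes, [v]_D = Q P [v]_F.
Q P = [[-2, 1], [4, 2]]; applying this to <-1, 1> gives <3, -2>.

<3, -2>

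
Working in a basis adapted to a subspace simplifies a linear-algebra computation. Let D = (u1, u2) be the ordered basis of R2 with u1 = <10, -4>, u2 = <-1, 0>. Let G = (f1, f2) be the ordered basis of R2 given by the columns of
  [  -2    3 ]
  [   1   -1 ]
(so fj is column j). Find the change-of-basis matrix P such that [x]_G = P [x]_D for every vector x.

Column j of P is [uj]_G, since P maps D-coordinates to G-coordinates.
Expressing u1 in G: u1 = -2f1 + 2f2, so column 1 of P is <-2, 2>.
Doing the same for each uj gives P = [[-2, -1], [2, -1]].

[[-2, -1], [2, -1]]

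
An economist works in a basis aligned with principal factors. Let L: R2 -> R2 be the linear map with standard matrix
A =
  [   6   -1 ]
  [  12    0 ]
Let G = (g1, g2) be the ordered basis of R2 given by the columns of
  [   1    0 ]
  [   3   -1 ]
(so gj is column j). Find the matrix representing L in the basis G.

Let P have columns g1, g2. Then [L]_G = P^(-1) A P.
Here det P = -1, so P^(-1) is integer; computing A P first and then P^(-1)(A P) gives [[3, 1], [-3, 3]].

[[3, 1], [-3, 3]]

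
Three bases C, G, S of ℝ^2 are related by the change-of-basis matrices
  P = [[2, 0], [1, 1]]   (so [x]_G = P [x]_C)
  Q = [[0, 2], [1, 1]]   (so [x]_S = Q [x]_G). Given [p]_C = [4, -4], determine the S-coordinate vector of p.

[0, 8]

First [p]_G = P [p]_C = [8, 0].
Then [p]_S = Q [p]_G = [0, 8].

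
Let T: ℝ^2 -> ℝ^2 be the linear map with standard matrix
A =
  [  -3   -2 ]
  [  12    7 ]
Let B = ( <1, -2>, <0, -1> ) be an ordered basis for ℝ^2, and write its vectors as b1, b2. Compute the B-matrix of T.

[[1, 2], [0, 3]]

Let P have columns b1, b2. Then [T]_B = P^(-1) A P.
Here det P = -1, so P^(-1) is integer; computing A P first and then P^(-1)(A P) gives [[1, 2], [0, 3]].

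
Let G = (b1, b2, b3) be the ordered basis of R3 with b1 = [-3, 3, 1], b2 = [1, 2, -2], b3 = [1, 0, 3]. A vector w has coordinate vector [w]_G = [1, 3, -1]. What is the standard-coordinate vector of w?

[-1, 9, -8]

The coordinates say w = b1 + 3b2 - b3; adding the scaled basis vectors gives [-1, 9, -8].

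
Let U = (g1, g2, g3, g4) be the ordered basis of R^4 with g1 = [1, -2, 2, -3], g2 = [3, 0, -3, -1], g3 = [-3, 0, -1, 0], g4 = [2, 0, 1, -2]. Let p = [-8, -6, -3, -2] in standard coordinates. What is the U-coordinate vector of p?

[3, 1, 2, -4]

[p]_U is the unique c with M c = p, where M has columns g1, ..., g4.
Solving this 4x4 system gives c = (3, 1, 2, -4).
Check: 3g1 + g2 + 2g3 - 4g4 = [-8, -6, -3, -2].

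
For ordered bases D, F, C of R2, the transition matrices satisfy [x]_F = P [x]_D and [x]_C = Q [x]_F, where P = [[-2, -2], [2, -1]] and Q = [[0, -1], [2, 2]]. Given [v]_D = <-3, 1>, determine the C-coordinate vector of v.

First [v]_F = P [v]_D = <4, -7>.
Then [v]_C = Q [v]_F = <7, -6>.

<7, -6>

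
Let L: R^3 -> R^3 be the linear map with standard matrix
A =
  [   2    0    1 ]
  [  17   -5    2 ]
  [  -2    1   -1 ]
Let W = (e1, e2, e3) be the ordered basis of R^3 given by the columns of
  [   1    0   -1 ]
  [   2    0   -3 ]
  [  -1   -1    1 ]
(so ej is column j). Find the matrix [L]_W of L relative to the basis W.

Let P have columns e1, ..., e3. Then [L]_W = P^(-1) A P.
Here det P = -1, so P^(-1) is integer; computing A P first and then P^(-1)(A P) gives [[-2, -1, -3], [-2, 0, 3], [-3, 0, -2]].

[[-2, -1, -3], [-2, 0, 3], [-3, 0, -2]]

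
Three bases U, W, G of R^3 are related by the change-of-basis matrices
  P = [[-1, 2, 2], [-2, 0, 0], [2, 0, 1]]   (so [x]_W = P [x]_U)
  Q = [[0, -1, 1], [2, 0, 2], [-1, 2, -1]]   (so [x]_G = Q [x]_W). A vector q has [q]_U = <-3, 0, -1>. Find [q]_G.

Apply P to get W-coordinates <1, 6, -7>, then Q to get G-coordinates.
The result is [q]_G = <-13, -12, 18>.

<-13, -12, 18>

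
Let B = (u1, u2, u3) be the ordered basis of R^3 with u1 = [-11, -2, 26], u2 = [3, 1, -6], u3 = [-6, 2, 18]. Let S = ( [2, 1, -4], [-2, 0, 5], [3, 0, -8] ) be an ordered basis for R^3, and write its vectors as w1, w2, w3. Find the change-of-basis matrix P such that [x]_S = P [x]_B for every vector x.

Column j of P is [uj]_S, since P maps B-coordinates to S-coordinates.
Expressing u1 in S: u1 = -2w1 + 2w2 - w3, so column 1 of P is [-2, 2, -1].
Doing the same for each uj gives P = [[-2, 1, 2], [2, -2, 2], [-1, -1, -2]].

[[-2, 1, 2], [2, -2, 2], [-1, -1, -2]]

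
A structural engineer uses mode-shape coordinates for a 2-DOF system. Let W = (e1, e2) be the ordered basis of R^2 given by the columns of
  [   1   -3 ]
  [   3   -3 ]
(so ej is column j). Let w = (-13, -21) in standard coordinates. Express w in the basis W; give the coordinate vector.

(-4, 3)

Write w = c_1 e1 + c_2 e2 and solve for the c_i.
System: c_1 - 3c_2 = -13, 3c_1 - 3c_2 = -21; solving gives c_1 = -4, c_2 = 3.
Check: -4e1 + 3e2 = (-13, -21).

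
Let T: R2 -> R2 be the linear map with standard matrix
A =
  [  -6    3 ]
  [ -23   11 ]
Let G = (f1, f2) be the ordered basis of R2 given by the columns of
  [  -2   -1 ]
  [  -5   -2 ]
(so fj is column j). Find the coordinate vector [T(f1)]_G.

Column 1 of [T]_G is the G-coordinate vector of T(f1).
In standard coordinates T(f1) = A f1 = [-3, -9].
Converting to G: [-3, -9] = 3f1 - 3f2, so the coordinate vector is [3, -3].

[3, -3]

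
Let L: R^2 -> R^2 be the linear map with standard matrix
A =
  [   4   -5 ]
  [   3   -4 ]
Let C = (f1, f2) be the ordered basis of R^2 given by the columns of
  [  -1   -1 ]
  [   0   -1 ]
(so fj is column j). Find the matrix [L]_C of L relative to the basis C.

[[1, 0], [3, -1]]

With P the matrix whose columns are f1, f2, [L]_C = P^(-1) A P.
Column by column: L(f1) = A f1 = <-4, -3>; its C-coordinates <1, 3> give column 1.
Continuing for each basis vector yields [L]_C = [[1, 0], [3, -1]].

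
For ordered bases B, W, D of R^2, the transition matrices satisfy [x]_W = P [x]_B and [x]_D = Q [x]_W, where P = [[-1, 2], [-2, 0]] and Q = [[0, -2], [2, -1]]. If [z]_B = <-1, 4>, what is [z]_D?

Apply P to get W-coordinates <9, 2>, then Q to get D-coordinates.
The result is [z]_D = <-4, 16>.

<-4, 16>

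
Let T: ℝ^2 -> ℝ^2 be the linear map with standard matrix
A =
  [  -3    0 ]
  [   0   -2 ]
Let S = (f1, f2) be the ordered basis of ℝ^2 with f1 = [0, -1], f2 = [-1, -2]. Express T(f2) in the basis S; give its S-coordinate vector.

Compute T(f2) = A f2 = [3, 4] in standard coordinates.
Then write this in S-coordinates: solve for y in y_1 f1 + y_2 f2 = [3, 4].
This gives y = [2, -3], which is column 2 of [T]_S.

[2, -3]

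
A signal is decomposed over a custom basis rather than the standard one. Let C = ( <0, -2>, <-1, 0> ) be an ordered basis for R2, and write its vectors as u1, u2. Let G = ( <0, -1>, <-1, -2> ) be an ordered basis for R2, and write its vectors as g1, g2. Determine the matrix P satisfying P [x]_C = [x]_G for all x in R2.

Take x = uj: its C-coordinates are the j-th standard unit vector, so P e_j — column j of P — equals [uj]_G.
u1 = 2g1 + 0·g2, giving column 1 = <2, 0>; repeating for each j gives P = [[2, -2], [0, 1]].

[[2, -2], [0, 1]]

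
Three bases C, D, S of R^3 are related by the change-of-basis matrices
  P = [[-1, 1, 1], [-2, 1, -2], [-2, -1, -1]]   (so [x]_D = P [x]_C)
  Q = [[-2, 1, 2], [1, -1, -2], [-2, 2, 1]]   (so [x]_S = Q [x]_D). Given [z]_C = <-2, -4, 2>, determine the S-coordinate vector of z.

First [z]_D = P [z]_C = <0, -4, 6>.
Then [z]_S = Q [z]_D = <8, -8, -2>.

<8, -8, -2>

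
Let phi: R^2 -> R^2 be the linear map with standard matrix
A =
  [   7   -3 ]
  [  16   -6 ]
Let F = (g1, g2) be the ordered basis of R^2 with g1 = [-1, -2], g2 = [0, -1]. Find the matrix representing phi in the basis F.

Let P have columns g1, g2. Then [phi]_F = P^(-1) A P.
Here det P = 1, so P^(-1) is integer; computing A P first and then P^(-1)(A P) gives [[1, -3], [2, 0]].

[[1, -3], [2, 0]]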